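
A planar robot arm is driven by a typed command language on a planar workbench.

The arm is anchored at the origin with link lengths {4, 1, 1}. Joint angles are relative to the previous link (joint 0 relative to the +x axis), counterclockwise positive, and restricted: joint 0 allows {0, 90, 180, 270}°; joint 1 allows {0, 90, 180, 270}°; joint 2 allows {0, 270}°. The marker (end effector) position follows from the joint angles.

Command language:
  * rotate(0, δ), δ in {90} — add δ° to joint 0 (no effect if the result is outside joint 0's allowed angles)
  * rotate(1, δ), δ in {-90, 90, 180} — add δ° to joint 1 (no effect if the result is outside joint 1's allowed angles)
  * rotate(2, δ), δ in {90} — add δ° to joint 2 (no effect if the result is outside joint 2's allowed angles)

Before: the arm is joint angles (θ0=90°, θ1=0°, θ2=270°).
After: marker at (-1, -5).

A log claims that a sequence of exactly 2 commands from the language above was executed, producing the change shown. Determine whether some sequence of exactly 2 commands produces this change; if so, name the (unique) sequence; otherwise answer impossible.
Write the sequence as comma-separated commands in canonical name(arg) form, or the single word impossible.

rotate(0, 90), rotate(0, 90)

from: joint angles (θ0=90°, θ1=0°, θ2=270°)
1. rotate(0, 90) → joint angles (θ0=180°, θ1=0°, θ2=270°)
2. rotate(0, 90) → joint angles (θ0=270°, θ1=0°, θ2=270°)
all 25 alternatives checked — unique.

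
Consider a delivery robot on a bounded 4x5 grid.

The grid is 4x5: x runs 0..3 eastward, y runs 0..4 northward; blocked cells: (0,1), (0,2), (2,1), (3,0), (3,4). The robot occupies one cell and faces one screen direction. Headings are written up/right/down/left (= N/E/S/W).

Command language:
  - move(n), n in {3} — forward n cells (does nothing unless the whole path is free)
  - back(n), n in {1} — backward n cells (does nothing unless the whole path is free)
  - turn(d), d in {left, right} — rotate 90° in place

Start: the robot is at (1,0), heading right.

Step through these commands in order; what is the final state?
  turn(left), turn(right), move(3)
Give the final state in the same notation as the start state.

t0: at (1,0), heading right
[1] after turn(left): at (1,0), heading up
[2] after turn(right): at (1,0), heading right
[3] after move(3): at (1,0), heading right

at (1,0), heading right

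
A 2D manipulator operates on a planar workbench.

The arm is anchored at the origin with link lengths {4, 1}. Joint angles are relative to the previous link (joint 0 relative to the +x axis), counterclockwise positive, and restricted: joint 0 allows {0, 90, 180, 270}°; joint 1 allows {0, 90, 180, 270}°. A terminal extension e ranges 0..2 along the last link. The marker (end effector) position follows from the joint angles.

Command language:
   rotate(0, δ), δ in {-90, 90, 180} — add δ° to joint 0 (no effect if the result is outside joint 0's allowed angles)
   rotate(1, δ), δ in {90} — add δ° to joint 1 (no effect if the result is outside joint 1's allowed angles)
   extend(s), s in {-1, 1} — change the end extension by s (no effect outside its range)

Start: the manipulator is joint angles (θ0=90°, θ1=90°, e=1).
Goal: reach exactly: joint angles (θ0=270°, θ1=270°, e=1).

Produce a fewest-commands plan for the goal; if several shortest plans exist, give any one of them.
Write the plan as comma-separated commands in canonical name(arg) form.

initial: joint angles (θ0=90°, θ1=90°, e=1)
step 1 (rotate(0, 180)): joint angles (θ0=270°, θ1=90°, e=1)
step 2 (rotate(1, 90)): joint angles (θ0=270°, θ1=180°, e=1)
step 3 (rotate(1, 90)): joint angles (θ0=270°, θ1=270°, e=1)
minimal: 3 command(s), checked below 3.

rotate(0, 180), rotate(1, 90), rotate(1, 90)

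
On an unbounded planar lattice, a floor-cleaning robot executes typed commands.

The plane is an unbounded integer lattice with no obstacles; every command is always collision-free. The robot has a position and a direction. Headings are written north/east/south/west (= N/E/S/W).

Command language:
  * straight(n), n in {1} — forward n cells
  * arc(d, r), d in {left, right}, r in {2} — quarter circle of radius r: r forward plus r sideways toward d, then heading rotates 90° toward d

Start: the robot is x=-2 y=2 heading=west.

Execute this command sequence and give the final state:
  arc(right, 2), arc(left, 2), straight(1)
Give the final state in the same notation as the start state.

x=-7 y=6 heading=west

begin: x=-2 y=2 heading=west
t=1 arc(right, 2) ⇒ x=-4 y=4 heading=north
t=2 arc(left, 2) ⇒ x=-6 y=6 heading=west
t=3 straight(1) ⇒ x=-7 y=6 heading=west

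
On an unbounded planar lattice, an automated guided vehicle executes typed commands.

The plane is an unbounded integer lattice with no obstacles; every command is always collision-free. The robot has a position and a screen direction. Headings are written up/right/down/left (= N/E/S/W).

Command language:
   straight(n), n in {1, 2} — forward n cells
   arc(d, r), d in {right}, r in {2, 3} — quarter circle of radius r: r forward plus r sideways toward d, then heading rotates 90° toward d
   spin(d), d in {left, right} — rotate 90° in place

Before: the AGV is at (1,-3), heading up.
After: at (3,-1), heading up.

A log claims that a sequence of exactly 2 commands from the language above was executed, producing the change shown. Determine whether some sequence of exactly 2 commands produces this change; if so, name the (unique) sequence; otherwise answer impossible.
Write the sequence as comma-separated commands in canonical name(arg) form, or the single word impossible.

key: still facing N at the end — net rotation zero over 2 steps
t0: at (1,-3), heading up
[1] after arc(right, 2): at (3,-1), heading right
[2] after spin(left): at (3,-1), heading up
all 36 alternatives checked — unique.

arc(right, 2), spin(left)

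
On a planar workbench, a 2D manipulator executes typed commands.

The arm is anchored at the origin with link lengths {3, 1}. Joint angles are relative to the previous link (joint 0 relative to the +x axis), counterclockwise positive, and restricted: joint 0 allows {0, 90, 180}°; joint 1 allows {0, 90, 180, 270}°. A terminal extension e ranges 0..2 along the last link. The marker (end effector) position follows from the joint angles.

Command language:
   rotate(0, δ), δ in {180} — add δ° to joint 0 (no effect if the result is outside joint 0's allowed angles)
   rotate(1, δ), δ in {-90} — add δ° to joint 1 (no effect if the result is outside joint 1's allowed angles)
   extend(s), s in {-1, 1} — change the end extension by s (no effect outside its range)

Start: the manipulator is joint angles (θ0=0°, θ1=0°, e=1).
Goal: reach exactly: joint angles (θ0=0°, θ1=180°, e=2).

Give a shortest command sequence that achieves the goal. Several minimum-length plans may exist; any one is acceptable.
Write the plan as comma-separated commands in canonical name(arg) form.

from: joint angles (θ0=0°, θ1=0°, e=1)
step 1 (rotate(1, -90)): joint angles (θ0=0°, θ1=270°, e=1)
step 2 (rotate(1, -90)): joint angles (θ0=0°, θ1=180°, e=1)
step 3 (extend(1)): joint angles (θ0=0°, θ1=180°, e=2)
no 2-step plan works, so 3 is optimal.

rotate(1, -90), rotate(1, -90), extend(1)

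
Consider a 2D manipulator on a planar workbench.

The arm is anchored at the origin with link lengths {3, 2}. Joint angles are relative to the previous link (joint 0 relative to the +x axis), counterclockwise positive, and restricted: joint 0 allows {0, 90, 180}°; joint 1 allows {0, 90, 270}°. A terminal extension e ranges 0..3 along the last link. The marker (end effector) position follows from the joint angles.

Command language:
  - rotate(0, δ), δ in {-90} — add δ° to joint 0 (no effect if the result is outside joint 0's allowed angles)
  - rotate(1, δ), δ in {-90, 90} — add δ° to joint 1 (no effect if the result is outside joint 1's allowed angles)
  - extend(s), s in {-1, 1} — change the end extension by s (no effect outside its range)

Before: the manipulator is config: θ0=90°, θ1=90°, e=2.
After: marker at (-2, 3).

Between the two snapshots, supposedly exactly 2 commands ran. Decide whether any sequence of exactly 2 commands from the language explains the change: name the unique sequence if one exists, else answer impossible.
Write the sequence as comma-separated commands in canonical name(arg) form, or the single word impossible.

start: config: θ0=90°, θ1=90°, e=2
t=1 extend(-1) ⇒ config: θ0=90°, θ1=90°, e=1
t=2 extend(-1) ⇒ config: θ0=90°, θ1=90°, e=0
no rival 2-sequence matches.

extend(-1), extend(-1)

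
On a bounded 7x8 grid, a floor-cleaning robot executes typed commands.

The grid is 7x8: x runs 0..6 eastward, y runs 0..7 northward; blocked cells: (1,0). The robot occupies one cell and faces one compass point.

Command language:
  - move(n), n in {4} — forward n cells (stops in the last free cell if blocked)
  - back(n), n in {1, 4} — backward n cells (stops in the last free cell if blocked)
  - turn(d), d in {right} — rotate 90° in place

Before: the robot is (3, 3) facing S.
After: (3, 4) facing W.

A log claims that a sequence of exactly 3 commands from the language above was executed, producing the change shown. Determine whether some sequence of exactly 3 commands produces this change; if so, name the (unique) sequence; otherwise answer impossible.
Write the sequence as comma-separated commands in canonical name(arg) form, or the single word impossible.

key: cell and facing (now W) both changed — the 3 commands mix motion and turning
from: (3, 3) facing S
1. move(4) → (3, 0) facing S
2. back(4) → (3, 4) facing S
3. turn(right) → (3, 4) facing W
uniquely the one of 64 3-step routes that fits.

move(4), back(4), turn(right)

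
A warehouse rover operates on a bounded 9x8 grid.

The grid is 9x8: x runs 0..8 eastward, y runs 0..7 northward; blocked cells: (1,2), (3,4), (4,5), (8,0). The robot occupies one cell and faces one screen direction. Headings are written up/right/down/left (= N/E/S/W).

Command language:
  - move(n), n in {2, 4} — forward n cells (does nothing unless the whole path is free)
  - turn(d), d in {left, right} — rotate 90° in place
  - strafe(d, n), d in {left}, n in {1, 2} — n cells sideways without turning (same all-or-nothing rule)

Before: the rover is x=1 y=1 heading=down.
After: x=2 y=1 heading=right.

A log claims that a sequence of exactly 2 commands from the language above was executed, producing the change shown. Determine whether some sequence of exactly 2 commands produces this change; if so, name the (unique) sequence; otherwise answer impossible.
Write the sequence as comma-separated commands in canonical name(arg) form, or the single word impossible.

key: position moved to (2,1) AND the heading swung to E — translation plus rotation needed
from: x=1 y=1 heading=down
t=1 strafe(left, 1) ⇒ x=2 y=1 heading=down
t=2 turn(left) ⇒ x=2 y=1 heading=right
no rival 2-sequence matches.

strafe(left, 1), turn(left)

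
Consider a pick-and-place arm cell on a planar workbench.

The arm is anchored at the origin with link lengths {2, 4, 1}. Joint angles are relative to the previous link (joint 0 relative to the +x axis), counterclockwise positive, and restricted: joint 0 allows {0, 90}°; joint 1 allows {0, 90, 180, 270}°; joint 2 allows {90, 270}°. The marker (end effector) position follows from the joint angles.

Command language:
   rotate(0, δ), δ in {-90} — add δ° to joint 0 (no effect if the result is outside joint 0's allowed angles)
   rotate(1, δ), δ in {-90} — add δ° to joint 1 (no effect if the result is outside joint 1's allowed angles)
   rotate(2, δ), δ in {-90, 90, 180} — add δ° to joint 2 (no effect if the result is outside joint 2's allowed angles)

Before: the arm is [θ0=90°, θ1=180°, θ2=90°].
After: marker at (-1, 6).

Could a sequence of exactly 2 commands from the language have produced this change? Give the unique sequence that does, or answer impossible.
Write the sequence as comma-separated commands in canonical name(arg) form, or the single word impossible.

rotate(1, -90), rotate(1, -90)

from: [θ0=90°, θ1=180°, θ2=90°]
[1] after rotate(1, -90): [θ0=90°, θ1=90°, θ2=90°]
[2] after rotate(1, -90): [θ0=90°, θ1=0°, θ2=90°]
no other 2-command option fits: unique.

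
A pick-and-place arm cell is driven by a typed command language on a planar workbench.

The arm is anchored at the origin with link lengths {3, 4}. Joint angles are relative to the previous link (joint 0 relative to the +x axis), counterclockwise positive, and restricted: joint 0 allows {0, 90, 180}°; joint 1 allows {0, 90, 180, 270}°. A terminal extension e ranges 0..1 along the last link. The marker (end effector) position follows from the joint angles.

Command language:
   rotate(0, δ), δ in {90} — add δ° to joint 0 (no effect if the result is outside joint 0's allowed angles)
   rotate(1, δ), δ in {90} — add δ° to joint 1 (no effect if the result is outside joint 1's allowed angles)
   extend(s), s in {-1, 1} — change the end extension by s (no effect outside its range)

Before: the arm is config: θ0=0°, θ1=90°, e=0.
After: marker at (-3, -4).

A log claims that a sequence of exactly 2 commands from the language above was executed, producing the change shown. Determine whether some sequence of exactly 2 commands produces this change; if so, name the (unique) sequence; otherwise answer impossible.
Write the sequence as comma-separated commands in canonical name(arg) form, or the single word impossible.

begin: config: θ0=0°, θ1=90°, e=0
t=1 rotate(0, 90) ⇒ config: θ0=90°, θ1=90°, e=0
t=2 rotate(0, 90) ⇒ config: θ0=180°, θ1=90°, e=0
all 16 alternatives checked — unique.

rotate(0, 90), rotate(0, 90)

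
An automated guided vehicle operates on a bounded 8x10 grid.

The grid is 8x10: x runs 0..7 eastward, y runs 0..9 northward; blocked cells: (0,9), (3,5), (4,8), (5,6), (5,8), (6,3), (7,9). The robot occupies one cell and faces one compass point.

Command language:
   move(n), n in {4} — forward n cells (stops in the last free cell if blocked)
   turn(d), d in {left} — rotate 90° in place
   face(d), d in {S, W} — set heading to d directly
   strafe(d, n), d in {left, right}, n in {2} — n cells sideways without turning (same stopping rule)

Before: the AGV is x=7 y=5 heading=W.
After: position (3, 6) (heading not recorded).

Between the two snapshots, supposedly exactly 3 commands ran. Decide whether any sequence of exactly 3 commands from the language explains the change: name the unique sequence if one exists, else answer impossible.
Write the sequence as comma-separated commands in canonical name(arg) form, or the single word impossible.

strafe(right, 2), move(4), strafe(left, 2)

key: running strafe(left, 2) before strafe(right, 2) would end elsewhere — order is forced
from: x=7 y=5 heading=W
step 1 (strafe(right, 2)): x=7 y=7 heading=W
step 2 (move(4)): x=3 y=7 heading=W
step 3 (strafe(left, 2)): x=3 y=6 heading=W
all 216 alternatives checked — unique.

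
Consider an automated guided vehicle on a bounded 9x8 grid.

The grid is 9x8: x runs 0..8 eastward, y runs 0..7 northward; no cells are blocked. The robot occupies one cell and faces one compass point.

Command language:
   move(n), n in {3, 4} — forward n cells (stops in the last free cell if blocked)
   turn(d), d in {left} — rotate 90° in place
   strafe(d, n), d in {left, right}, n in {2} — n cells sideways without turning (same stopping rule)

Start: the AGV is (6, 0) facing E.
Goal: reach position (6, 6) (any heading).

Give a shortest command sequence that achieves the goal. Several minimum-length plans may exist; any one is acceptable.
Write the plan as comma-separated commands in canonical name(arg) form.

begin: (6, 0) facing E
[1] after turn(left): (6, 0) facing N
[2] after move(3): (6, 3) facing N
[3] after move(3): (6, 6) facing N
minimal: 3 command(s), checked below 3.

turn(left), move(3), move(3)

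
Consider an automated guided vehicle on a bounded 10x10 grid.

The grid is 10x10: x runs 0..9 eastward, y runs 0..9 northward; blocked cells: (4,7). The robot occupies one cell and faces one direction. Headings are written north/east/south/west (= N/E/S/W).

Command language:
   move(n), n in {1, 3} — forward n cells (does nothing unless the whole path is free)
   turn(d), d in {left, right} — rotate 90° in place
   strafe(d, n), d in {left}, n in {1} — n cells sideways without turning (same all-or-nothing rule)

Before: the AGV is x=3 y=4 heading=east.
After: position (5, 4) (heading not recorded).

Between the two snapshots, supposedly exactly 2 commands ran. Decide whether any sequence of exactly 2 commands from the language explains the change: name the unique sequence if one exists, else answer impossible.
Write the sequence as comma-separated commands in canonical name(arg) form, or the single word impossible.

move(1), move(1)

t0: x=3 y=4 heading=east
1. move(1) → x=4 y=4 heading=east
2. move(1) → x=5 y=4 heading=east
uniquely the one of 25 2-step routes that fits.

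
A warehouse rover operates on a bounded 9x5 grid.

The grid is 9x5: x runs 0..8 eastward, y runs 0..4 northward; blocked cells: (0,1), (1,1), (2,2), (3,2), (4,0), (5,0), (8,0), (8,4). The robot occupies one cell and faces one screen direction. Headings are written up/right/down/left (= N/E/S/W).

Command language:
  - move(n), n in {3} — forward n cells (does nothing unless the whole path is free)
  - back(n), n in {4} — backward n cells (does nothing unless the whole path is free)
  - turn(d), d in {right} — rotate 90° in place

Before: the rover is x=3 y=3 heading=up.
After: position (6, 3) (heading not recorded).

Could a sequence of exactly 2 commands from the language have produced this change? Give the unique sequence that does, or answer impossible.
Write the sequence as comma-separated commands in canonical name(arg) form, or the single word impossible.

key: running move(3) before turn(right) would end elsewhere — order is forced
t0: x=3 y=3 heading=up
t=1 turn(right) ⇒ x=3 y=3 heading=right
t=2 move(3) ⇒ x=6 y=3 heading=right
uniquely the one of 9 2-step routes that fits.

turn(right), move(3)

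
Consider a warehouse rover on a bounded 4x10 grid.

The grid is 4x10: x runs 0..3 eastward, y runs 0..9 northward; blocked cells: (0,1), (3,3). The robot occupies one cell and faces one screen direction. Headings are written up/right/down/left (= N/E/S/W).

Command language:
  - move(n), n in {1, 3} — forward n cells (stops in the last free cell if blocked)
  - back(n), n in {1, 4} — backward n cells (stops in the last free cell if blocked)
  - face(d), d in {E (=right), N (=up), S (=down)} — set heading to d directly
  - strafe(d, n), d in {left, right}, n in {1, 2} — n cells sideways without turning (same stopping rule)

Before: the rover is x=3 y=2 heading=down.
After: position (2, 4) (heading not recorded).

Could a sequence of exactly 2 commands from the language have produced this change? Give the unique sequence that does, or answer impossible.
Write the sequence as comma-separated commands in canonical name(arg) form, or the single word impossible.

impossible

all 121 sequences checked — none match.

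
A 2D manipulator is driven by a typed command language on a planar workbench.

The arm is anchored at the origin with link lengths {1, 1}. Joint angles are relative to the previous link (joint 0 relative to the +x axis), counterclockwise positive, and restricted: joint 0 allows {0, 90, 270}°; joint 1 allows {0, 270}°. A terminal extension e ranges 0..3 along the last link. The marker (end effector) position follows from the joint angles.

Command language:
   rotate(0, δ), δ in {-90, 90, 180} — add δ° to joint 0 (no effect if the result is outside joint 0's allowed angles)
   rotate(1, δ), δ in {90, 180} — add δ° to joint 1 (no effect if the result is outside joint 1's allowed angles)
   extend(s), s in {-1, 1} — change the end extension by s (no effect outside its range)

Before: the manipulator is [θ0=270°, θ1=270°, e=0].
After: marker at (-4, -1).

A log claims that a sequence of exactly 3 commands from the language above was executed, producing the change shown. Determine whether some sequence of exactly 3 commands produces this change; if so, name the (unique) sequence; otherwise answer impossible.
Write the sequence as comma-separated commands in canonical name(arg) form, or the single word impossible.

extend(1), extend(1), extend(1)

t0: [θ0=270°, θ1=270°, e=0]
t=1 extend(1) ⇒ [θ0=270°, θ1=270°, e=1]
t=2 extend(1) ⇒ [θ0=270°, θ1=270°, e=2]
t=3 extend(1) ⇒ [θ0=270°, θ1=270°, e=3]
no rival 3-sequence matches.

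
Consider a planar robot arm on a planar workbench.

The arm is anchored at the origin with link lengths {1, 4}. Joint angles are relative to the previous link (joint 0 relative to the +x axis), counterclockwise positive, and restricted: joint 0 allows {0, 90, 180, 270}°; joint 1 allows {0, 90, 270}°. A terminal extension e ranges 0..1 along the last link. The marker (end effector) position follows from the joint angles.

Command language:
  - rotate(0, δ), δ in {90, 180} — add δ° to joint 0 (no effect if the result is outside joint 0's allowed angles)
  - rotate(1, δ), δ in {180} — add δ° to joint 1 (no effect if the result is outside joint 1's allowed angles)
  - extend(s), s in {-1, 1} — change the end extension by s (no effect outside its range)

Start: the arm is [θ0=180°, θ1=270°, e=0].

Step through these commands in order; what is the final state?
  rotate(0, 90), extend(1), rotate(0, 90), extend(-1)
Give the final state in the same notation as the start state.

[θ0=0°, θ1=270°, e=0]

begin: [θ0=180°, θ1=270°, e=0]
t=1 rotate(0, 90) ⇒ [θ0=270°, θ1=270°, e=0]
t=2 extend(1) ⇒ [θ0=270°, θ1=270°, e=1]
t=3 rotate(0, 90) ⇒ [θ0=0°, θ1=270°, e=1]
t=4 extend(-1) ⇒ [θ0=0°, θ1=270°, e=0]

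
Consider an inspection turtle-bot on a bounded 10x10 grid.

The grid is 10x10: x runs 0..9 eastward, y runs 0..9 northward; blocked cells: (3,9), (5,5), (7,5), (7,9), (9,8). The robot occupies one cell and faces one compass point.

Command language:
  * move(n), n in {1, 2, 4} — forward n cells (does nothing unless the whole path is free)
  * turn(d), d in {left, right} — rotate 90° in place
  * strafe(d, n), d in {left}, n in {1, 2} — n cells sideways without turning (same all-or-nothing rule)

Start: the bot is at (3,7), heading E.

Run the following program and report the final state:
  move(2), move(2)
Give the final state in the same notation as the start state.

at (7,7), heading E

initial: at (3,7), heading E
[1] after move(2): at (5,7), heading E
[2] after move(2): at (7,7), heading E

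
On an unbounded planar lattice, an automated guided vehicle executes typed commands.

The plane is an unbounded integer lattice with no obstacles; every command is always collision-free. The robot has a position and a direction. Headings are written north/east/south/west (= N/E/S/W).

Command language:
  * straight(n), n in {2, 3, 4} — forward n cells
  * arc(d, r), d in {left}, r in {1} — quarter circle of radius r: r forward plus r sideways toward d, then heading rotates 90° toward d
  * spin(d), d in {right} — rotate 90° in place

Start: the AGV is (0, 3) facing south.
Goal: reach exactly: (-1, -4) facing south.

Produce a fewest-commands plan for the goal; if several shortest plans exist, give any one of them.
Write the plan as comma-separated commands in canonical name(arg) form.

spin(right), arc(left, 1), straight(4), straight(2)

from: (0, 3) facing south
step 1 (spin(right)): (0, 3) facing west
step 2 (arc(left, 1)): (-1, 2) facing south
step 3 (straight(4)): (-1, -2) facing south
step 4 (straight(2)): (-1, -4) facing south
minimal: 4 command(s), checked below 4.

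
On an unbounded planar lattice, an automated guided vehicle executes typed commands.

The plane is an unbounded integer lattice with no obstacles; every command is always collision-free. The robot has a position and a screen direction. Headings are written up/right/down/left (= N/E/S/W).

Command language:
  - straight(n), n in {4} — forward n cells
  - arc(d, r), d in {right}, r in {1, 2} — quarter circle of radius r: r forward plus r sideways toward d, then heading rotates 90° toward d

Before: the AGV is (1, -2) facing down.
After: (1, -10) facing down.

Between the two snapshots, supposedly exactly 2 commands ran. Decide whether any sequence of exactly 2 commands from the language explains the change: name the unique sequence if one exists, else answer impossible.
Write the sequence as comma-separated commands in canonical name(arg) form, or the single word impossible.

key: still facing S at the end — nothing in the sequence rotates
from: (1, -2) facing down
step 1 (straight(4)): (1, -6) facing down
step 2 (straight(4)): (1, -10) facing down
no rival 2-sequence matches.

straight(4), straight(4)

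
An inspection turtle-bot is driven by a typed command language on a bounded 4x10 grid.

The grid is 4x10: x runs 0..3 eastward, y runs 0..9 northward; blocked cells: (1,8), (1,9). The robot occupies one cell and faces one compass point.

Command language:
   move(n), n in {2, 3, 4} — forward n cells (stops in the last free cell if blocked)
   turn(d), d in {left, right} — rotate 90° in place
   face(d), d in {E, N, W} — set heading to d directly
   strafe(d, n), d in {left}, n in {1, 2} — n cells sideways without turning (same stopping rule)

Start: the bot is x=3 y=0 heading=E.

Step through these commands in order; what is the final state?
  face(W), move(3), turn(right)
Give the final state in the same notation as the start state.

from: x=3 y=0 heading=E
step 1 (face(W)): x=3 y=0 heading=W
step 2 (move(3)): x=0 y=0 heading=W
step 3 (turn(right)): x=0 y=0 heading=N

x=0 y=0 heading=N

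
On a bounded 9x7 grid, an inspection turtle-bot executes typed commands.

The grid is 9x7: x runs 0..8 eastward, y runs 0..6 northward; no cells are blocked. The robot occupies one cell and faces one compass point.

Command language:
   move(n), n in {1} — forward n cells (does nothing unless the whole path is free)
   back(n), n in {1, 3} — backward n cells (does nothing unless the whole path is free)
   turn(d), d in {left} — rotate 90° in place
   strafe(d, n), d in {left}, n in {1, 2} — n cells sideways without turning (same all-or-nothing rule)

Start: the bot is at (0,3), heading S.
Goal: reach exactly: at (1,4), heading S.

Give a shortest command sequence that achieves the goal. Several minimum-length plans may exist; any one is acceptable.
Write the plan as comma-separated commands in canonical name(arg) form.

begin: at (0,3), heading S
[1] after strafe(left, 1): at (1,3), heading S
[2] after back(1): at (1,4), heading S
no 1-step plan works, so 2 is optimal.

strafe(left, 1), back(1)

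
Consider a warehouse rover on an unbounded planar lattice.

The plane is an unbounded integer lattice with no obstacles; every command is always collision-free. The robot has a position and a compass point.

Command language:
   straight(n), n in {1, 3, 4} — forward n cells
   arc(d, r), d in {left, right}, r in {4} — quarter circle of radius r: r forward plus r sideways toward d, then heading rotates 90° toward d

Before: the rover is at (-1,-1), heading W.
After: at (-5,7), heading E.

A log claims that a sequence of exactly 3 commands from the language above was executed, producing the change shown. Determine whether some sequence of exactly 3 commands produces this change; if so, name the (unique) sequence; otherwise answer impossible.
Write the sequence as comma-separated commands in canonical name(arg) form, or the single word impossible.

straight(4), arc(right, 4), arc(right, 4)

key: position moved to (-5,7) AND the heading swung to E — translation plus rotation needed
t0: at (-1,-1), heading W
t=1 straight(4) ⇒ at (-5,-1), heading W
t=2 arc(right, 4) ⇒ at (-9,3), heading N
t=3 arc(right, 4) ⇒ at (-5,7), heading E
all 125 alternatives checked — unique.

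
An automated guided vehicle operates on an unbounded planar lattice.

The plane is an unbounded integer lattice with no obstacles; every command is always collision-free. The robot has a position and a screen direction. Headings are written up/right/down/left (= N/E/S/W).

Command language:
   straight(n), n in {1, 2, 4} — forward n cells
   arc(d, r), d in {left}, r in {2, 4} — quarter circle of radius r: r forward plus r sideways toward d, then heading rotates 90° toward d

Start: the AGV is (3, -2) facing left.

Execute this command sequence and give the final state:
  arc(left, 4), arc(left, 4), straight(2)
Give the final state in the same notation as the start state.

(5, -10) facing right

t0: (3, -2) facing left
1. arc(left, 4) → (-1, -6) facing down
2. arc(left, 4) → (3, -10) facing right
3. straight(2) → (5, -10) facing right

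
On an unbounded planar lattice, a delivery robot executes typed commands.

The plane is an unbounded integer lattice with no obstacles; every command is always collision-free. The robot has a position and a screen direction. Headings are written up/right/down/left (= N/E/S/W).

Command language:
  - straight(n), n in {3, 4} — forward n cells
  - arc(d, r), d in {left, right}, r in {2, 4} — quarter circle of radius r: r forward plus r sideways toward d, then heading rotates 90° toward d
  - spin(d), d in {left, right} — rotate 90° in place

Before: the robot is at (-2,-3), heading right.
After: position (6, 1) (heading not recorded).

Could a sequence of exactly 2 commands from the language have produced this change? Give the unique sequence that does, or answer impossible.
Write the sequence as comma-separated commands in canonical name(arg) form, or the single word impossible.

key: running arc(left, 4) before straight(4) would end elsewhere — order is forced
start: at (-2,-3), heading right
[1] after straight(4): at (2,-3), heading right
[2] after arc(left, 4): at (6,1), heading up
all 64 alternatives checked — unique.

straight(4), arc(left, 4)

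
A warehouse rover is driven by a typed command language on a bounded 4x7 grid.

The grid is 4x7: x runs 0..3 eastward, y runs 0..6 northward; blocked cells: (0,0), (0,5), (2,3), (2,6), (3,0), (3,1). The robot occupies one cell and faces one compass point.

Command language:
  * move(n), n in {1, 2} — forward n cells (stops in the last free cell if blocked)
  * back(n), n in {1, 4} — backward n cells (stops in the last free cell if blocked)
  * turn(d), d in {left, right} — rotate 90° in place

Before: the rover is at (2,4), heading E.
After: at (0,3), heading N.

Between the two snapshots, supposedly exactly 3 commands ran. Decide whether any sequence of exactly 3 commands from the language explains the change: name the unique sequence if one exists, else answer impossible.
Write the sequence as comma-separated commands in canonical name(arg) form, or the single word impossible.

back(4), turn(left), back(1)

key: back(4) runs into the grid edge before its full distance
start: at (2,4), heading E
t=1 back(4) ⇒ at (0,4), heading E
t=2 turn(left) ⇒ at (0,4), heading N
t=3 back(1) ⇒ at (0,3), heading N
uniquely the one of 216 3-step routes that fits.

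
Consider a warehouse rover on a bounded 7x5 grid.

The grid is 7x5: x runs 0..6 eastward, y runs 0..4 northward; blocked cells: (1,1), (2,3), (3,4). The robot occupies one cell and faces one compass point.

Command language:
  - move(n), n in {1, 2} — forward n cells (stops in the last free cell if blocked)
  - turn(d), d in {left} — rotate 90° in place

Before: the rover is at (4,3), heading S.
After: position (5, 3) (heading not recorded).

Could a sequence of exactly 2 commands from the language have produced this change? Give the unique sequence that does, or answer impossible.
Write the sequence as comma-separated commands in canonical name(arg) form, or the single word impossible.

turn(left), move(1)

key: running move(1) before turn(left) would end elsewhere — order is forced
t0: at (4,3), heading S
[1] after turn(left): at (4,3), heading E
[2] after move(1): at (5,3), heading E
no rival 2-sequence matches.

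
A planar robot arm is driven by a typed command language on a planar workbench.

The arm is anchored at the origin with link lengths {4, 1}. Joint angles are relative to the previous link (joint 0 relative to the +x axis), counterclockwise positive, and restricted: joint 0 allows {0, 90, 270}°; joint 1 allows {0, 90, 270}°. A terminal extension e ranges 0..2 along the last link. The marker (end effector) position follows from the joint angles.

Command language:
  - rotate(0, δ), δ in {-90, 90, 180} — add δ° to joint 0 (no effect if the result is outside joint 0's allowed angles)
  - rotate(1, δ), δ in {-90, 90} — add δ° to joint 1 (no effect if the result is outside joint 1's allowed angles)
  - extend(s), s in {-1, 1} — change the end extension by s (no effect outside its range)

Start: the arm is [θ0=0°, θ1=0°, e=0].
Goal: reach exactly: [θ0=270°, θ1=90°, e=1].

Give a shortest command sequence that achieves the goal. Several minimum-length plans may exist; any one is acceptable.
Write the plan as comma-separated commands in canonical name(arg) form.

begin: [θ0=0°, θ1=0°, e=0]
1. rotate(0, -90) → [θ0=270°, θ1=0°, e=0]
2. extend(1) → [θ0=270°, θ1=0°, e=1]
3. rotate(1, 90) → [θ0=270°, θ1=90°, e=1]
nothing shorter than 3 reaches the goal.

rotate(0, -90), extend(1), rotate(1, 90)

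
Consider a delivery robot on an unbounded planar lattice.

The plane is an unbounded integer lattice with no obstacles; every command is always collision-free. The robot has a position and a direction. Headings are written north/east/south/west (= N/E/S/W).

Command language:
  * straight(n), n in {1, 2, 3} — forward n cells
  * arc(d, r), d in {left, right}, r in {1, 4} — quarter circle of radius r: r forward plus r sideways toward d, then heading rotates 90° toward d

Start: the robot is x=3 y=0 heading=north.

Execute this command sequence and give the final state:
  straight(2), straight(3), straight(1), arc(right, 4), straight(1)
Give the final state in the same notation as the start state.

x=8 y=10 heading=east

begin: x=3 y=0 heading=north
1. straight(2) → x=3 y=2 heading=north
2. straight(3) → x=3 y=5 heading=north
3. straight(1) → x=3 y=6 heading=north
4. arc(right, 4) → x=7 y=10 heading=east
5. straight(1) → x=8 y=10 heading=east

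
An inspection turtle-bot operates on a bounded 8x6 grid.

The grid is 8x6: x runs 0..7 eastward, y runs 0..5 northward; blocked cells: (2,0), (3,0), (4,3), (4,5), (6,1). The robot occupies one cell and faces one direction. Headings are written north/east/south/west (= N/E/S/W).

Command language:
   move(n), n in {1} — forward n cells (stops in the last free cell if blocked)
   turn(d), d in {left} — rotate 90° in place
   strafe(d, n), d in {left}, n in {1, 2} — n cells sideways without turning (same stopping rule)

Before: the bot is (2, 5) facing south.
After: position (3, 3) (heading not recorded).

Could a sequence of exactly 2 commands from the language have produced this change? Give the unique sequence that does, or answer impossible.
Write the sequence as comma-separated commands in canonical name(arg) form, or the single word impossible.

impossible

no 2-step route produces this change.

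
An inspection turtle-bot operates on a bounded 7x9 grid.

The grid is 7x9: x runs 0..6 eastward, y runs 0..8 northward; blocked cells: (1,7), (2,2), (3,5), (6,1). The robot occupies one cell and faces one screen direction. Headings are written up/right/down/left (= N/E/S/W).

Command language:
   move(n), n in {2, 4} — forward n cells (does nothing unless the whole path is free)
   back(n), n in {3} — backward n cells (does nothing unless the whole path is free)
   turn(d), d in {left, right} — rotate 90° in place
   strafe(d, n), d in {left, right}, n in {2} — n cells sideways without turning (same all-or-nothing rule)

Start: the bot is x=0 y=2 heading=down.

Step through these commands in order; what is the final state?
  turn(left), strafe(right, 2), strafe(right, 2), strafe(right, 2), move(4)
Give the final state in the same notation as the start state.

start: x=0 y=2 heading=down
[1] after turn(left): x=0 y=2 heading=right
[2] after strafe(right, 2): x=0 y=0 heading=right
[3] after strafe(right, 2): x=0 y=0 heading=right
[4] after strafe(right, 2): x=0 y=0 heading=right
[5] after move(4): x=4 y=0 heading=right

x=4 y=0 heading=right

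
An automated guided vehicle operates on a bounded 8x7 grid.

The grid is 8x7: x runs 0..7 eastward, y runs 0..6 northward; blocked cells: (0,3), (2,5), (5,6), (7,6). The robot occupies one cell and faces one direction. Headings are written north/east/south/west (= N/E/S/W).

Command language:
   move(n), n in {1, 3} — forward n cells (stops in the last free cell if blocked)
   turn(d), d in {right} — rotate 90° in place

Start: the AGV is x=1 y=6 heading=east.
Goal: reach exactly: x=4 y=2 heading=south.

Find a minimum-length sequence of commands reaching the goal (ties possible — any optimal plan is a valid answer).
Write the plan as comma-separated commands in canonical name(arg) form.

move(3), turn(right), move(3), move(1)

begin: x=1 y=6 heading=east
t=1 move(3) ⇒ x=4 y=6 heading=east
t=2 turn(right) ⇒ x=4 y=6 heading=south
t=3 move(3) ⇒ x=4 y=3 heading=south
t=4 move(1) ⇒ x=4 y=2 heading=south
no 3-step plan works, so 4 is optimal.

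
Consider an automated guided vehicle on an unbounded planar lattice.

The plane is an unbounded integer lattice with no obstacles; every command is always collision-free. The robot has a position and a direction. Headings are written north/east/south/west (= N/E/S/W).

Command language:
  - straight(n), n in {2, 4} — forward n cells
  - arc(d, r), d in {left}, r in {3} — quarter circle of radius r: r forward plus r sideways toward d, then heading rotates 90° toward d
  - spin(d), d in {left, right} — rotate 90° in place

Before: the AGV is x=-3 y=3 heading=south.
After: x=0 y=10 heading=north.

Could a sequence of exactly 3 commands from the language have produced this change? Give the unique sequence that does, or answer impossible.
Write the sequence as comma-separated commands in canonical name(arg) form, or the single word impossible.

spin(left), arc(left, 3), straight(4)

key: running straight(4) before spin(left) would end elsewhere — order is forced
from: x=-3 y=3 heading=south
step 1 (spin(left)): x=-3 y=3 heading=east
step 2 (arc(left, 3)): x=0 y=6 heading=north
step 3 (straight(4)): x=0 y=10 heading=north
no rival 3-sequence matches.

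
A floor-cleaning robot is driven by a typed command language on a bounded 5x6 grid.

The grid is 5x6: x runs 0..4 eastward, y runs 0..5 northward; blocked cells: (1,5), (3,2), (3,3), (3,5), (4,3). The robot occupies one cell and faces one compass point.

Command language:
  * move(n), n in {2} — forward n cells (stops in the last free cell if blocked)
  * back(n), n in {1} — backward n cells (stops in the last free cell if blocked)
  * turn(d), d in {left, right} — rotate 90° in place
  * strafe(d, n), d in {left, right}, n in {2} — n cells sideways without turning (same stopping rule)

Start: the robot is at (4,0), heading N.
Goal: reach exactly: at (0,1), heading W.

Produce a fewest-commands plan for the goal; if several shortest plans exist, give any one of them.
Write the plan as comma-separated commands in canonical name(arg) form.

initial: at (4,0), heading N
step 1 (move(2)): at (4,2), heading N
step 2 (back(1)): at (4,1), heading N
step 3 (turn(left)): at (4,1), heading W
step 4 (move(2)): at (2,1), heading W
step 5 (move(2)): at (0,1), heading W
no 4-step plan works, so 5 is optimal.

move(2), back(1), turn(left), move(2), move(2)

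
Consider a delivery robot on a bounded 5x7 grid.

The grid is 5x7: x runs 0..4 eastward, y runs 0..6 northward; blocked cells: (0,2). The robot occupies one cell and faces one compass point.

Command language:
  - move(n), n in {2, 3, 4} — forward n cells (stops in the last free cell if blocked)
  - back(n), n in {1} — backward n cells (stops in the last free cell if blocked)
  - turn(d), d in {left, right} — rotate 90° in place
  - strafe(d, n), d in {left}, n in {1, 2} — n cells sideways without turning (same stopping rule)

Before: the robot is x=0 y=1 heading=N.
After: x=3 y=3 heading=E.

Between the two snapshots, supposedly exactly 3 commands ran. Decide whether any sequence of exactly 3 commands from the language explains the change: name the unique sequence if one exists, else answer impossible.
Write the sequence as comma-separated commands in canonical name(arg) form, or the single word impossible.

turn(right), move(3), strafe(left, 2)

key: order matters: swapping turn(right) and strafe(left, 2) lands elsewhere
t0: x=0 y=1 heading=N
[1] after turn(right): x=0 y=1 heading=E
[2] after move(3): x=3 y=1 heading=E
[3] after strafe(left, 2): x=3 y=3 heading=E
no other 3-command option fits: unique.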